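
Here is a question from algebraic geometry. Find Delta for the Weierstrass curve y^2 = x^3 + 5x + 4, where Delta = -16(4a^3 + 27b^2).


Compute each component:
4a^3 = 4*5^3 = 4*125 = 500
27b^2 = 27*4^2 = 27*16 = 432
4a^3 + 27b^2 = 500 + 432 = 932
Delta = -16*932 = -14912

-14912


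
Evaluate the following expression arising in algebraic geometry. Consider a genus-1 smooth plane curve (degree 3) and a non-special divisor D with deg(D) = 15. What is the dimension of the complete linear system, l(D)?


First, compute the genus of a smooth plane curve of degree 3:
g = (d-1)(d-2)/2 = (3-1)(3-2)/2 = 1
For a non-special divisor D (i.e., h^1(D) = 0), Riemann-Roch gives:
l(D) = deg(D) - g + 1
Since deg(D) = 15 >= 2g - 1 = 1, D is non-special.
l(D) = 15 - 1 + 1 = 15

15


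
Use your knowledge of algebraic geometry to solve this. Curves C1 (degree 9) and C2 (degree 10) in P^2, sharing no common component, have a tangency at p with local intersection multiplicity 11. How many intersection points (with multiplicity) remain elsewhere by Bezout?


By Bezout's theorem, the total intersection number is d1 * d2.
Total = 9 * 10 = 90
Intersection multiplicity at p = 11
Remaining intersections = 90 - 11 = 79

79


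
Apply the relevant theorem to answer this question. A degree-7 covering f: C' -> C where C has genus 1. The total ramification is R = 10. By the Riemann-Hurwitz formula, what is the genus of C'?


Riemann-Hurwitz formula: 2g' - 2 = d(2g - 2) + R
Given: d = 7, g = 1, R = 10
2g' - 2 = 7*(2*1 - 2) + 10
2g' - 2 = 7*0 + 10
2g' - 2 = 0 + 10 = 10
2g' = 12
g' = 6

6


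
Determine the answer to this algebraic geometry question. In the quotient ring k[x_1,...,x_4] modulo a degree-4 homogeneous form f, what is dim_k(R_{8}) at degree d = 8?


For R = k[x_1,...,x_n]/(f) with f homogeneous of degree e:
The Hilbert series is (1 - t^e)/(1 - t)^n.
So h(d) = C(d+n-1, n-1) - C(d-e+n-1, n-1) for d >= e.
With n=4, e=4, d=8:
C(8+4-1, 4-1) = C(11, 3) = 165
C(8-4+4-1, 4-1) = C(7, 3) = 35
h(8) = 165 - 35 = 130

130


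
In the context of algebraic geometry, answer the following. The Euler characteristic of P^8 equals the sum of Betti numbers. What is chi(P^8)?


The complex projective space P^8 has one cell in each even real dimension 0, 2, ..., 16.
The cohomology groups are H^{2k}(P^8) = Z for k = 0,...,8, and 0 otherwise.
Euler characteristic = sum of Betti numbers = 1 per even-dimensional cohomology group.
chi(P^8) = 8 + 1 = 9

9


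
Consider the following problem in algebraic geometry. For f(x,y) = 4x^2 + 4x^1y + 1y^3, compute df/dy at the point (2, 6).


df/dy = 4*x^1 + 3*1*y^2
At (2,6): 4*2^1 + 3*1*6^2
= 8 + 108
= 116

116


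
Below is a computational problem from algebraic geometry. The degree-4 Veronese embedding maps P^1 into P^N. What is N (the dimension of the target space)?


The Veronese embedding v_d: P^n -> P^N maps each point to all
degree-d monomials in n+1 homogeneous coordinates.
N = C(n+d, d) - 1
N = C(1+4, 4) - 1
N = C(5, 4) - 1
C(5, 4) = 5
N = 5 - 1 = 4

4


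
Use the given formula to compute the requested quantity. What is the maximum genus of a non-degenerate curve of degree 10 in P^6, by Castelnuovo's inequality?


Castelnuovo's bound: write d - 1 = m(r-1) + epsilon with 0 <= epsilon < r-1.
d - 1 = 10 - 1 = 9
r - 1 = 6 - 1 = 5
9 = 1*5 + 4, so m = 1, epsilon = 4
pi(d, r) = m(m-1)(r-1)/2 + m*epsilon
= 1*0*5/2 + 1*4
= 0/2 + 4
= 0 + 4 = 4

4


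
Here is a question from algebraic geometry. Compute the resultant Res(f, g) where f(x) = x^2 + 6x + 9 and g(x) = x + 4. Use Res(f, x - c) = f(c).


For Res(f, x - c), we evaluate f at x = c.
f(-4) = (-4)^2 + 6*(-4) + 9
= 16 - 24 + 9
= -8 + 9 = 1
Res(f, g) = 1

1


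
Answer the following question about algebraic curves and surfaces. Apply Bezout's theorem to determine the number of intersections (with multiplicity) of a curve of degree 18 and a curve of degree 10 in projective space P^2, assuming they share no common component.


Bezout's theorem states the intersection count equals the product of degrees.
Intersection count = 18 * 10 = 180

180


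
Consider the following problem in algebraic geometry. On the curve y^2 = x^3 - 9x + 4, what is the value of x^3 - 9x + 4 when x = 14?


Compute x^3 - 9x + 4 at x = 14:
x^3 = 14^3 = 2744
(-9)*x = (-9)*14 = -126
Sum: 2744 - 126 + 4 = 2622

2622


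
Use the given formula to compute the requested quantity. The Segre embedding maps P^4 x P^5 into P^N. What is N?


The Segre embedding maps P^m x P^n into P^N via
all products of coordinates from each factor.
N = (m+1)(n+1) - 1
N = (4+1)(5+1) - 1
N = 5*6 - 1
N = 30 - 1 = 29

29


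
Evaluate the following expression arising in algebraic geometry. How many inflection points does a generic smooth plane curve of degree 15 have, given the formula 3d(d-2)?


For a general smooth plane curve C of degree d, the inflection points are
the intersection of C with its Hessian curve, which has degree 3(d-2).
By Bezout, the total intersection number is d * 3(d-2) = 15 * 39 = 585.
For a general curve every flex is ordinary, so each contributes
multiplicity 1 to C·Hess(C), and the number of distinct inflection
points is 3d(d-2).
Inflection points = 3*15*(15-2) = 3*15*13 = 585

585


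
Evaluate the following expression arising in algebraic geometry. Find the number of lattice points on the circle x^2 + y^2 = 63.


Systematically check integer values of x where x^2 <= 63.
For each valid x, check if 63 - x^2 is a perfect square.
Total integer solutions found: 0

0


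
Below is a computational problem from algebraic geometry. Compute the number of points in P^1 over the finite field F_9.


P^1(F_9) has (q^(n+1) - 1)/(q - 1) points.
= 9^1 + 9^0
= 9 + 1
= 10

10


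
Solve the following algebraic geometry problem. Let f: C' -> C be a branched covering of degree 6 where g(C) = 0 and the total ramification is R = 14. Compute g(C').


Riemann-Hurwitz formula: 2g' - 2 = d(2g - 2) + R
Given: d = 6, g = 0, R = 14
2g' - 2 = 6*(2*0 - 2) + 14
2g' - 2 = 6*(-2) + 14
2g' - 2 = -12 + 14 = 2
2g' = 4
g' = 2

2


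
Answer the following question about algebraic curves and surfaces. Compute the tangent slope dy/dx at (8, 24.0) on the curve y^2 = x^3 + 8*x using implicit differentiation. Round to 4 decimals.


Using implicit differentiation of y^2 = x^3 + 8*x:
2y * dy/dx = 3x^2 + 8
dy/dx = (3x^2 + 8)/(2y)
Numerator: 3*8^2 + 8 = 200
Denominator: 2*24.0 = 48.0
dy/dx = 200/48.0 = 4.1667

4.1667


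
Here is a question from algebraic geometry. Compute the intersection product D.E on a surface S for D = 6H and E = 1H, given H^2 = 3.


Using bilinearity of the intersection pairing on a surface S:
(aH).(bH) = ab * (H.H)
We have H^2 = 3.
D.E = (6H).(1H) = 6*1*3
= 6*3
= 18

18


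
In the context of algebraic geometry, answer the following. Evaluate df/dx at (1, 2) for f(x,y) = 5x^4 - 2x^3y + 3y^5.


df/dx = 4*5*x^3 + 3*(-2)*x^2*y
At (1,2): 4*5*1^3 + 3*(-2)*1^2*2
= 20 - 12
= 8

8


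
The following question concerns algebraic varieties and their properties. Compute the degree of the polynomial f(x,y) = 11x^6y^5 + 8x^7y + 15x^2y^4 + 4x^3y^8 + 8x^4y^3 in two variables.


Examine each term for its total degree (sum of exponents).
  Term '11x^6y^5' has total degree 6+5 = 11.
  Term '8x^7y' has total degree 7+1 = 8.
  Term '15x^2y^4' has total degree 2+4 = 6.
  Term '4x^3y^8' has total degree 3+8 = 11.
  Term '8x^4y^3' has total degree 4+3 = 7.
The maximum total degree among all terms is 11.

11


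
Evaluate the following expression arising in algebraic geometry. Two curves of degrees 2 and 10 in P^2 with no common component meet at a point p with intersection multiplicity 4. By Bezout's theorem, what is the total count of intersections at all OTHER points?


By Bezout's theorem, the total intersection number is d1 * d2.
Total = 2 * 10 = 20
Intersection multiplicity at p = 4
Remaining intersections = 20 - 4 = 16

16


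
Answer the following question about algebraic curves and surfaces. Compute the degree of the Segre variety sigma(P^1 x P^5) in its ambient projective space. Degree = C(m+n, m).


The degree of the Segre variety P^1 x P^5 is C(m+n, m).
= C(6, 1)
= 6

6


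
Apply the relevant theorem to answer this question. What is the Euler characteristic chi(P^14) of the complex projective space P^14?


The complex projective space P^14 has one cell in each even real dimension 0, 2, ..., 28.
The cohomology groups are H^{2k}(P^14) = Z for k = 0,...,14, and 0 otherwise.
Euler characteristic = sum of Betti numbers = 1 per even-dimensional cohomology group.
chi(P^14) = 14 + 1 = 15

15


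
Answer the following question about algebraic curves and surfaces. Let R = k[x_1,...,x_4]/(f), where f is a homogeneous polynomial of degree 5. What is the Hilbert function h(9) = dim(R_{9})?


For R = k[x_1,...,x_n]/(f) with f homogeneous of degree e:
The Hilbert series is (1 - t^e)/(1 - t)^n.
So h(d) = C(d+n-1, n-1) - C(d-e+n-1, n-1) for d >= e.
With n=4, e=5, d=9:
C(9+4-1, 4-1) = C(12, 3) = 220
C(9-5+4-1, 4-1) = C(7, 3) = 35
h(9) = 220 - 35 = 185

185


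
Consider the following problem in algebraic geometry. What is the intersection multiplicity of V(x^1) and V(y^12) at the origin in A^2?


The intersection multiplicity of V(x^a) and V(y^b) at the origin is:
I(O; V(x^1), V(y^12)) = dim_k(k[x,y]/(x^1, y^12))
A basis for k[x,y]/(x^1, y^12) is the set of monomials x^i * y^j
where 0 <= i < 1 and 0 <= j < 12.
The number of such monomials is 1 * 12 = 12

12


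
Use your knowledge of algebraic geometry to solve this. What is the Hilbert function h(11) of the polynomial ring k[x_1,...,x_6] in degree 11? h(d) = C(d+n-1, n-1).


The Hilbert function for the polynomial ring in 6 variables is:
h(d) = C(d+n-1, n-1)
h(11) = C(11+6-1, 6-1) = C(16, 5)
= 16! / (5! * 11!)
= 4368

4368


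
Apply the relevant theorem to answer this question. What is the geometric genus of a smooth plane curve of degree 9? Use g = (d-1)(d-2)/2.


Using the genus formula for smooth plane curves:
g = (d-1)(d-2)/2
g = (9-1)(9-2)/2
g = 8*7/2
g = 56/2 = 28

28


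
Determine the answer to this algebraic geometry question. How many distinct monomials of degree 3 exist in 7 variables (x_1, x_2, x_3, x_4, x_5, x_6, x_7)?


The number of degree-3 monomials in 7 variables is C(d+n-1, n-1).
= C(3+7-1, 7-1) = C(9, 6)
= 84

84


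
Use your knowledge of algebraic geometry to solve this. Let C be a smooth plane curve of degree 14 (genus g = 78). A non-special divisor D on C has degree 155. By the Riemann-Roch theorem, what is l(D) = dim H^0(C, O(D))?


First, compute the genus of a smooth plane curve of degree 14:
g = (d-1)(d-2)/2 = (14-1)(14-2)/2 = 78
For a non-special divisor D (i.e., h^1(D) = 0), Riemann-Roch gives:
l(D) = deg(D) - g + 1
Since deg(D) = 155 >= 2g - 1 = 155, D is non-special.
l(D) = 155 - 78 + 1 = 78

78


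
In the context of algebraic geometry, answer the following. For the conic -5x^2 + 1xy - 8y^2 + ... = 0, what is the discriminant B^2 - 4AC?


The discriminant of a conic Ax^2 + Bxy + Cy^2 + ... = 0 is B^2 - 4AC.
B^2 = 1^2 = 1
4AC = 4*(-5)*(-8) = 160
Discriminant = 1 - 160 = -159

-159


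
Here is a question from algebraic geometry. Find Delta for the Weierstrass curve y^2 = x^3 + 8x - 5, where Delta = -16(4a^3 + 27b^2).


Compute each component:
4a^3 = 4*8^3 = 4*512 = 2048
27b^2 = 27*(-5)^2 = 27*25 = 675
4a^3 + 27b^2 = 2048 + 675 = 2723
Delta = -16*2723 = -43568

-43568


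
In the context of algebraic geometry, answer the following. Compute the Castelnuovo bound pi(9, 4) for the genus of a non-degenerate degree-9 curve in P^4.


Castelnuovo's bound: write d - 1 = m(r-1) + epsilon with 0 <= epsilon < r-1.
d - 1 = 9 - 1 = 8
r - 1 = 4 - 1 = 3
8 = 2*3 + 2, so m = 2, epsilon = 2
pi(d, r) = m(m-1)(r-1)/2 + m*epsilon
= 2*1*3/2 + 2*2
= 6/2 + 4
= 3 + 4 = 7

7


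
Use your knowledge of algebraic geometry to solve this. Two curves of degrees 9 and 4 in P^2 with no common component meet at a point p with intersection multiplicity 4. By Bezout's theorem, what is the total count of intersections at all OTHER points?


By Bezout's theorem, the total intersection number is d1 * d2.
Total = 9 * 4 = 36
Intersection multiplicity at p = 4
Remaining intersections = 36 - 4 = 32

32


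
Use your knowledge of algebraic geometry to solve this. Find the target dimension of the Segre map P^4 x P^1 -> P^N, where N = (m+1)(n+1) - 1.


The Segre embedding maps P^m x P^n into P^N via
all products of coordinates from each factor.
N = (m+1)(n+1) - 1
N = (4+1)(1+1) - 1
N = 5*2 - 1
N = 10 - 1 = 9

9


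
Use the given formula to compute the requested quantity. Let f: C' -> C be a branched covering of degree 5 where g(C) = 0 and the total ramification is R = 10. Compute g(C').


Riemann-Hurwitz formula: 2g' - 2 = d(2g - 2) + R
Given: d = 5, g = 0, R = 10
2g' - 2 = 5*(2*0 - 2) + 10
2g' - 2 = 5*(-2) + 10
2g' - 2 = -10 + 10 = 0
2g' = 2
g' = 1

1


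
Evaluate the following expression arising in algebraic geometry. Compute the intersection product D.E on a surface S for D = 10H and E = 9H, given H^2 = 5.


Using bilinearity of the intersection pairing on a surface S:
(aH).(bH) = ab * (H.H)
We have H^2 = 5.
D.E = (10H).(9H) = 10*9*5
= 90*5
= 450

450


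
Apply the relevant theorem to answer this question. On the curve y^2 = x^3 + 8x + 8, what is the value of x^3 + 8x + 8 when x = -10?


Compute x^3 + 8x + 8 at x = -10:
x^3 = (-10)^3 = -1000
8*x = 8*(-10) = -80
Sum: -1000 - 80 + 8 = -1072

-1072


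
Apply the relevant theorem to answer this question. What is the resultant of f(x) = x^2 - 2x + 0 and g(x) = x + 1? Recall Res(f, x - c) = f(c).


For Res(f, x - c), we evaluate f at x = c.
f(-1) = (-1)^2 - 2*(-1) + 0
= 1 + 2 + 0
= 3 + 0 = 3
Res(f, g) = 3

3


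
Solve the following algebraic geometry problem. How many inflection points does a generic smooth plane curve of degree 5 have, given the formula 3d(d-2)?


For a general smooth plane curve C of degree d, the inflection points are
the intersection of C with its Hessian curve, which has degree 3(d-2).
By Bezout, the total intersection number is d * 3(d-2) = 5 * 9 = 45.
For a general curve every flex is ordinary, so each contributes
multiplicity 1 to C·Hess(C), and the number of distinct inflection
points is 3d(d-2).
Inflection points = 3*5*(5-2) = 3*5*3 = 45

45


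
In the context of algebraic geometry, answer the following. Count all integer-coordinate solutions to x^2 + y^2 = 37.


Systematically check integer values of x where x^2 <= 37.
For each valid x, check if 37 - x^2 is a perfect square.
x=1: 37 - 1 = 36, sqrt = 6 (valid)
x=6: 37 - 36 = 1, sqrt = 1 (valid)
Total integer solutions found: 8

8


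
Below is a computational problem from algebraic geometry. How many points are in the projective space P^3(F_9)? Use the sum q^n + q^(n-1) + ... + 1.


P^3(F_9) has (q^(n+1) - 1)/(q - 1) points.
= 9^3 + 9^2 + 9^1 + 9^0
= 729 + 81 + 9 + 1
= 820

820


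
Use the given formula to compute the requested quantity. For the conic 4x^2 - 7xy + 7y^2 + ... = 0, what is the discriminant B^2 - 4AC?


The discriminant of a conic Ax^2 + Bxy + Cy^2 + ... = 0 is B^2 - 4AC.
B^2 = (-7)^2 = 49
4AC = 4*4*7 = 112
Discriminant = 49 - 112 = -63

-63


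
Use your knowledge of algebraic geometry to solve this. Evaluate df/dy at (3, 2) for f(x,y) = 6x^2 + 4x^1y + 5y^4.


df/dy = 4*x^1 + 4*5*y^3
At (3,2): 4*3^1 + 4*5*2^3
= 12 + 160
= 172

172


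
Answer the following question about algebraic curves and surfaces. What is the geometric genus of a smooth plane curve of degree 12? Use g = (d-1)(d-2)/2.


Using the genus formula for smooth plane curves:
g = (d-1)(d-2)/2
g = (12-1)(12-2)/2
g = 11*10/2
g = 110/2 = 55

55


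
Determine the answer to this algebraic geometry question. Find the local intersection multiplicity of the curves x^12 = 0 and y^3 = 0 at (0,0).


The intersection multiplicity of V(x^a) and V(y^b) at the origin is:
I(O; V(x^12), V(y^3)) = dim_k(k[x,y]/(x^12, y^3))
A basis for k[x,y]/(x^12, y^3) is the set of monomials x^i * y^j
where 0 <= i < 12 and 0 <= j < 3.
The number of such monomials is 12 * 3 = 36

36


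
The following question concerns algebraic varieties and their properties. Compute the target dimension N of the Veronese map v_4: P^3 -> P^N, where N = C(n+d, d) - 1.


The Veronese embedding v_d: P^n -> P^N maps each point to all
degree-d monomials in n+1 homogeneous coordinates.
N = C(n+d, d) - 1
N = C(3+4, 4) - 1
N = C(7, 4) - 1
C(7, 4) = 35
N = 35 - 1 = 34

34


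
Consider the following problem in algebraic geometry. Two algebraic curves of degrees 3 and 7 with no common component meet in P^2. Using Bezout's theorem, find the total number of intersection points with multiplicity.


Bezout's theorem states the intersection count equals the product of degrees.
Intersection count = 3 * 7 = 21

21


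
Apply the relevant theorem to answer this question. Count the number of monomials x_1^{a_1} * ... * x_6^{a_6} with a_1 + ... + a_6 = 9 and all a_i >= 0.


The number of degree-9 monomials in 6 variables is C(d+n-1, n-1).
= C(9+6-1, 6-1) = C(14, 5)
= 2002

2002


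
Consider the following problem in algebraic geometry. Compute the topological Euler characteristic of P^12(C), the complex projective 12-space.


The complex projective space P^12 has one cell in each even real dimension 0, 2, ..., 24.
The cohomology groups are H^{2k}(P^12) = Z for k = 0,...,12, and 0 otherwise.
Euler characteristic = sum of Betti numbers = 1 per even-dimensional cohomology group.
chi(P^12) = 12 + 1 = 13

13


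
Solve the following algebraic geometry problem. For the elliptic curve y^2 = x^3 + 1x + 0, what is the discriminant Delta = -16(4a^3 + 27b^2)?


Compute each component:
4a^3 = 4*1^3 = 4*1 = 4
27b^2 = 27*0^2 = 27*0 = 0
4a^3 + 27b^2 = 4 + 0 = 4
Delta = -16*4 = -64

-64


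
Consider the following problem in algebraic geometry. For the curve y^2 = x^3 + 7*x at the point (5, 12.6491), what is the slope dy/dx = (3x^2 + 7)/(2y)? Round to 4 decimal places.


Using implicit differentiation of y^2 = x^3 + 7*x:
2y * dy/dx = 3x^2 + 7
dy/dx = (3x^2 + 7)/(2y)
Numerator: 3*5^2 + 7 = 82
Denominator: 2*12.6491 = 25.2982
dy/dx = 82/25.2982 = 3.2413

3.2413


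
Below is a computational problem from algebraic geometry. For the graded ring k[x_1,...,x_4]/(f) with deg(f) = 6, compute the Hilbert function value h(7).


For R = k[x_1,...,x_n]/(f) with f homogeneous of degree e:
The Hilbert series is (1 - t^e)/(1 - t)^n.
So h(d) = C(d+n-1, n-1) - C(d-e+n-1, n-1) for d >= e.
With n=4, e=6, d=7:
C(7+4-1, 4-1) = C(10, 3) = 120
C(7-6+4-1, 4-1) = C(4, 3) = 4
h(7) = 120 - 4 = 116

116


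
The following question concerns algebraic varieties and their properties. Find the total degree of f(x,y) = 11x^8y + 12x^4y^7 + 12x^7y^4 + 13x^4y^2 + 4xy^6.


Examine each term for its total degree (sum of exponents).
  Term '11x^8y' has total degree 8+1 = 9.
  Term '12x^4y^7' has total degree 4+7 = 11.
  Term '12x^7y^4' has total degree 7+4 = 11.
  Term '13x^4y^2' has total degree 4+2 = 6.
  Term '4xy^6' has total degree 1+6 = 7.
The maximum total degree among all terms is 11.

11


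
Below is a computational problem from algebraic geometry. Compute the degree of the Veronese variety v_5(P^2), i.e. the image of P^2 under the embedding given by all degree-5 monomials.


The Veronese variety v_5(P^2) has degree d^r.
d^r = 5^2 = 25

25


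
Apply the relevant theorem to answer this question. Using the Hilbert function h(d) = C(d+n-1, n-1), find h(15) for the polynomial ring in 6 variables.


The Hilbert function for the polynomial ring in 6 variables is:
h(d) = C(d+n-1, n-1)
h(15) = C(15+6-1, 6-1) = C(20, 5)
= 20! / (5! * 15!)
= 15504

15504


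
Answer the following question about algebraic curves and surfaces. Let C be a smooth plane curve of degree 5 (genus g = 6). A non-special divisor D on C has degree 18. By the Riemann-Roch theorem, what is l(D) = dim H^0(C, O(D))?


First, compute the genus of a smooth plane curve of degree 5:
g = (d-1)(d-2)/2 = (5-1)(5-2)/2 = 6
For a non-special divisor D (i.e., h^1(D) = 0), Riemann-Roch gives:
l(D) = deg(D) - g + 1
Since deg(D) = 18 >= 2g - 1 = 11, D is non-special.
l(D) = 18 - 6 + 1 = 13

13


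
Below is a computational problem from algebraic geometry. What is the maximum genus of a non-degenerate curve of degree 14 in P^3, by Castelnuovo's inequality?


Castelnuovo's bound: write d - 1 = m(r-1) + epsilon with 0 <= epsilon < r-1.
d - 1 = 14 - 1 = 13
r - 1 = 3 - 1 = 2
13 = 6*2 + 1, so m = 6, epsilon = 1
pi(d, r) = m(m-1)(r-1)/2 + m*epsilon
= 6*5*2/2 + 6*1
= 60/2 + 6
= 30 + 6 = 36

36


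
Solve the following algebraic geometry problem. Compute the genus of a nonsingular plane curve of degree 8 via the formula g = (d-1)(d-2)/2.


Using the genus formula for smooth plane curves:
g = (d-1)(d-2)/2
g = (8-1)(8-2)/2
g = 7*6/2
g = 42/2 = 21

21


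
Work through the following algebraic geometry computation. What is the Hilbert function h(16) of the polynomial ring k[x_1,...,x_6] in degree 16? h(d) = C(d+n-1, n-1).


The Hilbert function for the polynomial ring in 6 variables is:
h(d) = C(d+n-1, n-1)
h(16) = C(16+6-1, 6-1) = C(21, 5)
= 21! / (5! * 16!)
= 20349

20349


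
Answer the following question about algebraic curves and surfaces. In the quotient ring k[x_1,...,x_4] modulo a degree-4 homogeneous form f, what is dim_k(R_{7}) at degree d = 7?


For R = k[x_1,...,x_n]/(f) with f homogeneous of degree e:
The Hilbert series is (1 - t^e)/(1 - t)^n.
So h(d) = C(d+n-1, n-1) - C(d-e+n-1, n-1) for d >= e.
With n=4, e=4, d=7:
C(7+4-1, 4-1) = C(10, 3) = 120
C(7-4+4-1, 4-1) = C(6, 3) = 20
h(7) = 120 - 20 = 100

100


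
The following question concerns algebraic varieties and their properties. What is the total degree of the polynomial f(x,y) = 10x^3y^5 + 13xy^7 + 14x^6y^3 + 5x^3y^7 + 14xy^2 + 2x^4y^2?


Examine each term for its total degree (sum of exponents).
  Term '10x^3y^5' has total degree 3+5 = 8.
  Term '13xy^7' has total degree 1+7 = 8.
  Term '14x^6y^3' has total degree 6+3 = 9.
  Term '5x^3y^7' has total degree 3+7 = 10.
  Term '14xy^2' has total degree 1+2 = 3.
  Term '2x^4y^2' has total degree 4+2 = 6.
The maximum total degree among all terms is 10.

10


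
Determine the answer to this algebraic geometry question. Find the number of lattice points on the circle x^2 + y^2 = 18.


Systematically check integer values of x where x^2 <= 18.
For each valid x, check if 18 - x^2 is a perfect square.
x=3: 18 - 9 = 9, sqrt = 3 (valid)
Total integer solutions found: 4

4


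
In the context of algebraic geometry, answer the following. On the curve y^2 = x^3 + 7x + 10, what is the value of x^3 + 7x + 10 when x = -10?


Compute x^3 + 7x + 10 at x = -10:
x^3 = (-10)^3 = -1000
7*x = 7*(-10) = -70
Sum: -1000 - 70 + 10 = -1060

-1060


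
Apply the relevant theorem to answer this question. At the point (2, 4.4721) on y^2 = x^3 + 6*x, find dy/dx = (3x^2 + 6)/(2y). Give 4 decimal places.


Using implicit differentiation of y^2 = x^3 + 6*x:
2y * dy/dx = 3x^2 + 6
dy/dx = (3x^2 + 6)/(2y)
Numerator: 3*2^2 + 6 = 18
Denominator: 2*4.4721 = 8.9442
dy/dx = 18/8.9442 = 2.0125

2.0125


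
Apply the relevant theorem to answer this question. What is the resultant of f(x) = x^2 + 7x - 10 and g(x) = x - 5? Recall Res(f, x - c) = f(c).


For Res(f, x - c), we evaluate f at x = c.
f(5) = 5^2 + 7*5 - 10
= 25 + 35 - 10
= 60 - 10 = 50
Res(f, g) = 50

50


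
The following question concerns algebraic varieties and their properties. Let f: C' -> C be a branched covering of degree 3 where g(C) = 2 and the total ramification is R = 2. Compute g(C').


Riemann-Hurwitz formula: 2g' - 2 = d(2g - 2) + R
Given: d = 3, g = 2, R = 2
2g' - 2 = 3*(2*2 - 2) + 2
2g' - 2 = 3*2 + 2
2g' - 2 = 6 + 2 = 8
2g' = 10
g' = 5

5


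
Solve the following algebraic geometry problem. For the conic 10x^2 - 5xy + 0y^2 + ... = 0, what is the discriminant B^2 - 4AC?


The discriminant of a conic Ax^2 + Bxy + Cy^2 + ... = 0 is B^2 - 4AC.
B^2 = (-5)^2 = 25
4AC = 4*10*0 = 0
Discriminant = 25 + 0 = 25

25


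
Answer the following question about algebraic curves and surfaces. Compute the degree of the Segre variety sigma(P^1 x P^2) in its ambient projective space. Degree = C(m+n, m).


The degree of the Segre variety P^1 x P^2 is C(m+n, m).
= C(3, 1)
= 3

3


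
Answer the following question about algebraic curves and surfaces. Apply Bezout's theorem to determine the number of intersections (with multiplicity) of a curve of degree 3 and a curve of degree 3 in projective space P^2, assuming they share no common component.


Bezout's theorem states the intersection count equals the product of degrees.
Intersection count = 3 * 3 = 9

9


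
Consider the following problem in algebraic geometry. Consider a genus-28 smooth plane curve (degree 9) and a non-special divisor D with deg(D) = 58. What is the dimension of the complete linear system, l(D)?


First, compute the genus of a smooth plane curve of degree 9:
g = (d-1)(d-2)/2 = (9-1)(9-2)/2 = 28
For a non-special divisor D (i.e., h^1(D) = 0), Riemann-Roch gives:
l(D) = deg(D) - g + 1
Since deg(D) = 58 >= 2g - 1 = 55, D is non-special.
l(D) = 58 - 28 + 1 = 31

31


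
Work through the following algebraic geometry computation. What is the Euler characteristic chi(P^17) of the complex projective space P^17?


The complex projective space P^17 has one cell in each even real dimension 0, 2, ..., 34.
The cohomology groups are H^{2k}(P^17) = Z for k = 0,...,17, and 0 otherwise.
Euler characteristic = sum of Betti numbers = 1 per even-dimensional cohomology group.
chi(P^17) = 17 + 1 = 18

18


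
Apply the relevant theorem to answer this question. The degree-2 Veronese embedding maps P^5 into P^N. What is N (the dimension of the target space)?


The Veronese embedding v_d: P^n -> P^N maps each point to all
degree-d monomials in n+1 homogeneous coordinates.
N = C(n+d, d) - 1
N = C(5+2, 2) - 1
N = C(7, 2) - 1
C(7, 2) = 21
N = 21 - 1 = 20

20


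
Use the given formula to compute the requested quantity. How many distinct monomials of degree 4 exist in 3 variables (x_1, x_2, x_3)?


The number of degree-4 monomials in 3 variables is C(d+n-1, n-1).
= C(4+3-1, 3-1) = C(6, 2)
= 15

15


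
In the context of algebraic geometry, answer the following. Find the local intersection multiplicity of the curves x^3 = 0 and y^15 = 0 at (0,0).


The intersection multiplicity of V(x^a) and V(y^b) at the origin is:
I(O; V(x^3), V(y^15)) = dim_k(k[x,y]/(x^3, y^15))
A basis for k[x,y]/(x^3, y^15) is the set of monomials x^i * y^j
where 0 <= i < 3 and 0 <= j < 15.
The number of such monomials is 3 * 15 = 45

45


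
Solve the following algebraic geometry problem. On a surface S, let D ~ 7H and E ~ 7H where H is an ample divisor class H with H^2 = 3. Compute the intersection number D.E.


Using bilinearity of the intersection pairing on a surface S:
(aH).(bH) = ab * (H.H)
We have H^2 = 3.
D.E = (7H).(7H) = 7*7*3
= 49*3
= 147

147


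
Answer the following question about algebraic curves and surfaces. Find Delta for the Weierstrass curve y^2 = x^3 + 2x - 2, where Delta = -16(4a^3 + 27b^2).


Compute each component:
4a^3 = 4*2^3 = 4*8 = 32
27b^2 = 27*(-2)^2 = 27*4 = 108
4a^3 + 27b^2 = 32 + 108 = 140
Delta = -16*140 = -2240

-2240


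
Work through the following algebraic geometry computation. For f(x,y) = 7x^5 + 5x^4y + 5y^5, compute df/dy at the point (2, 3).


df/dy = 5*x^4 + 5*5*y^4
At (2,3): 5*2^4 + 5*5*3^4
= 80 + 2025
= 2105

2105


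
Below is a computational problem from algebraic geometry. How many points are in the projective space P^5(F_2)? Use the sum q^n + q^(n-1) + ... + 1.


P^5(F_2) has (q^(n+1) - 1)/(q - 1) points.
= 2^5 + 2^4 + 2^3 + 2^2 + 2^1 + 2^0
= 32 + 16 + 8 + 4 + 2 + 1
= 63

63


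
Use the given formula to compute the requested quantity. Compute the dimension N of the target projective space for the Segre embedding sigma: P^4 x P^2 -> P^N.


The Segre embedding maps P^m x P^n into P^N via
all products of coordinates from each factor.
N = (m+1)(n+1) - 1
N = (4+1)(2+1) - 1
N = 5*3 - 1
N = 15 - 1 = 14

14


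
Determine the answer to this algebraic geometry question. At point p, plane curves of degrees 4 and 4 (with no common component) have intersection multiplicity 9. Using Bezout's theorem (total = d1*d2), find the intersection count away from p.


By Bezout's theorem, the total intersection number is d1 * d2.
Total = 4 * 4 = 16
Intersection multiplicity at p = 9
Remaining intersections = 16 - 9 = 7

7


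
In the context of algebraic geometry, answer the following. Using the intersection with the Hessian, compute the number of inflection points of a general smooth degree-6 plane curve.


For a general smooth plane curve C of degree d, the inflection points are
the intersection of C with its Hessian curve, which has degree 3(d-2).
By Bezout, the total intersection number is d * 3(d-2) = 6 * 12 = 72.
For a general curve every flex is ordinary, so each contributes
multiplicity 1 to C·Hess(C), and the number of distinct inflection
points is 3d(d-2).
Inflection points = 3*6*(6-2) = 3*6*4 = 72

72


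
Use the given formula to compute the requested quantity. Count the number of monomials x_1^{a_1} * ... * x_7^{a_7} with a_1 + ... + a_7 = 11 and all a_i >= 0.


The number of degree-11 monomials in 7 variables is C(d+n-1, n-1).
= C(11+7-1, 7-1) = C(17, 6)
= 12376

12376


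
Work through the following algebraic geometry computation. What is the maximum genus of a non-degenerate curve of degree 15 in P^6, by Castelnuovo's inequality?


Castelnuovo's bound: write d - 1 = m(r-1) + epsilon with 0 <= epsilon < r-1.
d - 1 = 15 - 1 = 14
r - 1 = 6 - 1 = 5
14 = 2*5 + 4, so m = 2, epsilon = 4
pi(d, r) = m(m-1)(r-1)/2 + m*epsilon
= 2*1*5/2 + 2*4
= 10/2 + 8
= 5 + 8 = 13

13


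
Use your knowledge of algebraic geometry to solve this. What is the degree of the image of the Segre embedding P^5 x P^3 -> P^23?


The degree of the Segre variety P^5 x P^3 is C(m+n, m).
= C(8, 5)
= 56

56


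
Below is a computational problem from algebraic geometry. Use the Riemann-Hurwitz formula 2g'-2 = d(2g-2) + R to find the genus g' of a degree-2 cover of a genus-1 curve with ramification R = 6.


Riemann-Hurwitz formula: 2g' - 2 = d(2g - 2) + R
Given: d = 2, g = 1, R = 6
2g' - 2 = 2*(2*1 - 2) + 6
2g' - 2 = 2*0 + 6
2g' - 2 = 0 + 6 = 6
2g' = 8
g' = 4

4


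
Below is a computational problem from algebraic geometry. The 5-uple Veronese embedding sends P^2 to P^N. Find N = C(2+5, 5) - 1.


The Veronese embedding v_d: P^n -> P^N maps each point to all
degree-d monomials in n+1 homogeneous coordinates.
N = C(n+d, d) - 1
N = C(2+5, 5) - 1
N = C(7, 5) - 1
C(7, 5) = 21
N = 21 - 1 = 20

20


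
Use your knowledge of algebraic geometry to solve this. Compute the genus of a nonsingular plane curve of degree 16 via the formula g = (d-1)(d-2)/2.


Using the genus formula for smooth plane curves:
g = (d-1)(d-2)/2
g = (16-1)(16-2)/2
g = 15*14/2
g = 210/2 = 105

105


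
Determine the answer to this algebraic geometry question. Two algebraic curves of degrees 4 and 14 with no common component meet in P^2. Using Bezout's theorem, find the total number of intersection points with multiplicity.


Bezout's theorem states the intersection count equals the product of degrees.
Intersection count = 4 * 14 = 56

56


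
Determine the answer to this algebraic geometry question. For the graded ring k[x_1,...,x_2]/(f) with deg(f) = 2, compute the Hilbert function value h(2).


For R = k[x_1,...,x_n]/(f) with f homogeneous of degree e:
The Hilbert series is (1 - t^e)/(1 - t)^n.
So h(d) = C(d+n-1, n-1) - C(d-e+n-1, n-1) for d >= e.
With n=2, e=2, d=2:
C(2+2-1, 2-1) = C(3, 1) = 3
C(2-2+2-1, 2-1) = C(1, 1) = 1
h(2) = 3 - 1 = 2

2


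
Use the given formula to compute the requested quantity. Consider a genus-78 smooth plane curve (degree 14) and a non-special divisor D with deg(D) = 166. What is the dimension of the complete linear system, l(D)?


First, compute the genus of a smooth plane curve of degree 14:
g = (d-1)(d-2)/2 = (14-1)(14-2)/2 = 78
For a non-special divisor D (i.e., h^1(D) = 0), Riemann-Roch gives:
l(D) = deg(D) - g + 1
Since deg(D) = 166 >= 2g - 1 = 155, D is non-special.
l(D) = 166 - 78 + 1 = 89

89


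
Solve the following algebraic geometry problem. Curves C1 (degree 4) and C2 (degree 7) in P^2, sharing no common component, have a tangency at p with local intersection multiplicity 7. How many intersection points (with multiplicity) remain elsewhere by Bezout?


By Bezout's theorem, the total intersection number is d1 * d2.
Total = 4 * 7 = 28
Intersection multiplicity at p = 7
Remaining intersections = 28 - 7 = 21

21


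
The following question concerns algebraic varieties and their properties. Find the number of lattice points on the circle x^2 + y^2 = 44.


Systematically check integer values of x where x^2 <= 44.
For each valid x, check if 44 - x^2 is a perfect square.
Total integer solutions found: 0

0


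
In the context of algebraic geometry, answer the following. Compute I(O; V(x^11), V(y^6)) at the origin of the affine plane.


The intersection multiplicity of V(x^a) and V(y^b) at the origin is:
I(O; V(x^11), V(y^6)) = dim_k(k[x,y]/(x^11, y^6))
A basis for k[x,y]/(x^11, y^6) is the set of monomials x^i * y^j
where 0 <= i < 11 and 0 <= j < 6.
The number of such monomials is 11 * 6 = 66

66


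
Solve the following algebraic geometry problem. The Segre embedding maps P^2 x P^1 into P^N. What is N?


The Segre embedding maps P^m x P^n into P^N via
all products of coordinates from each factor.
N = (m+1)(n+1) - 1
N = (2+1)(1+1) - 1
N = 3*2 - 1
N = 6 - 1 = 5

5


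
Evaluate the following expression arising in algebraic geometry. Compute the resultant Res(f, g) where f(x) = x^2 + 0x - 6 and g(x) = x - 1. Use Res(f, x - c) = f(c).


For Res(f, x - c), we evaluate f at x = c.
f(1) = 1^2 + 0*1 - 6
= 1 + 0 - 6
= 1 - 6 = -5
Res(f, g) = -5

-5


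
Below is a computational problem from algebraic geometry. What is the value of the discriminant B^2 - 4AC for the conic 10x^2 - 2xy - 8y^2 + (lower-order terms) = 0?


The discriminant of a conic Ax^2 + Bxy + Cy^2 + ... = 0 is B^2 - 4AC.
B^2 = (-2)^2 = 4
4AC = 4*10*(-8) = -320
Discriminant = 4 + 320 = 324

324


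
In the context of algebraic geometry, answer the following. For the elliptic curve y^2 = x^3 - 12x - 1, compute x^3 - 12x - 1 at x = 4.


Compute x^3 - 12x - 1 at x = 4:
x^3 = 4^3 = 64
(-12)*x = (-12)*4 = -48
Sum: 64 - 48 - 1 = 15

15


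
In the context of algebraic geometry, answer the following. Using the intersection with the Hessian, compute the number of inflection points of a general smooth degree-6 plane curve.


For a general smooth plane curve C of degree d, the inflection points are
the intersection of C with its Hessian curve, which has degree 3(d-2).
By Bezout, the total intersection number is d * 3(d-2) = 6 * 12 = 72.
For a general curve every flex is ordinary, so each contributes
multiplicity 1 to C·Hess(C), and the number of distinct inflection
points is 3d(d-2).
Inflection points = 3*6*(6-2) = 3*6*4 = 72

72


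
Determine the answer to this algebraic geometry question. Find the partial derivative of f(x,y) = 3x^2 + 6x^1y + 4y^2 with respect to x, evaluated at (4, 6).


df/dx = 2*3*x^1 + 1*6*x^0*y
At (4,6): 2*3*4^1 + 1*6*4^0*6
= 24 + 36
= 60

60


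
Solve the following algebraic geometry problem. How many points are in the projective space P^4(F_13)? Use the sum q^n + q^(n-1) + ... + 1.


P^4(F_13) has (q^(n+1) - 1)/(q - 1) points.
= 13^4 + 13^3 + 13^2 + 13^1 + 13^0
= 28561 + 2197 + 169 + 13 + 1
= 30941

30941


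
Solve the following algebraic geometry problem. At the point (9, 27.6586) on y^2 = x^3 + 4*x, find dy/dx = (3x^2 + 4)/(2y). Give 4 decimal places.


Using implicit differentiation of y^2 = x^3 + 4*x:
2y * dy/dx = 3x^2 + 4
dy/dx = (3x^2 + 4)/(2y)
Numerator: 3*9^2 + 4 = 247
Denominator: 2*27.6586 = 55.3172
dy/dx = 247/55.3172 = 4.4652

4.4652


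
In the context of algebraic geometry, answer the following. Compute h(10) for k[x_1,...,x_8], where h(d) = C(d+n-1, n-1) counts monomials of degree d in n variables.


The Hilbert function for the polynomial ring in 8 variables is:
h(d) = C(d+n-1, n-1)
h(10) = C(10+8-1, 8-1) = C(17, 7)
= 17! / (7! * 10!)
= 19448

19448


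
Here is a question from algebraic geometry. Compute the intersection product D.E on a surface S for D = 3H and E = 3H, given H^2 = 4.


Using bilinearity of the intersection pairing on a surface S:
(aH).(bH) = ab * (H.H)
We have H^2 = 4.
D.E = (3H).(3H) = 3*3*4
= 9*4
= 36

36


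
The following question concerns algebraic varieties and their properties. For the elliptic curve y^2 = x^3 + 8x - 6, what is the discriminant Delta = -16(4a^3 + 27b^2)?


Compute each component:
4a^3 = 4*8^3 = 4*512 = 2048
27b^2 = 27*(-6)^2 = 27*36 = 972
4a^3 + 27b^2 = 2048 + 972 = 3020
Delta = -16*3020 = -48320

-48320


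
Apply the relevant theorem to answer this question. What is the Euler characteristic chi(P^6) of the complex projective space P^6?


The complex projective space P^6 has one cell in each even real dimension 0, 2, ..., 12.
The cohomology groups are H^{2k}(P^6) = Z for k = 0,...,6, and 0 otherwise.
Euler characteristic = sum of Betti numbers = 1 per even-dimensional cohomology group.
chi(P^6) = 6 + 1 = 7

7


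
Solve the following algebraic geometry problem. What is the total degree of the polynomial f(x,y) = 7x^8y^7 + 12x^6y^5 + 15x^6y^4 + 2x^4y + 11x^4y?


Examine each term for its total degree (sum of exponents).
  Term '7x^8y^7' has total degree 8+7 = 15.
  Term '12x^6y^5' has total degree 6+5 = 11.
  Term '15x^6y^4' has total degree 6+4 = 10.
  Term '2x^4y' has total degree 4+1 = 5.
  Term '11x^4y' has total degree 4+1 = 5.
The maximum total degree among all terms is 15.

15


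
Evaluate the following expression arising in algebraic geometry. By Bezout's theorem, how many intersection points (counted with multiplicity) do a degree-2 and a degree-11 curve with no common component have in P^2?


Bezout's theorem states the intersection count equals the product of degrees.
Intersection count = 2 * 11 = 22

22


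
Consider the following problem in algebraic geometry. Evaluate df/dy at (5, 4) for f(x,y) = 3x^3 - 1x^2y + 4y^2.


df/dy = (-1)*x^2 + 2*4*y^1
At (5,4): (-1)*5^2 + 2*4*4^1
= -25 + 32
= 7

7


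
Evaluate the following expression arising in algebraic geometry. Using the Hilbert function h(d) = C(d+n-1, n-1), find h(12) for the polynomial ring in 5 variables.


The Hilbert function for the polynomial ring in 5 variables is:
h(d) = C(d+n-1, n-1)
h(12) = C(12+5-1, 5-1) = C(16, 4)
= 16! / (4! * 12!)
= 1820

1820


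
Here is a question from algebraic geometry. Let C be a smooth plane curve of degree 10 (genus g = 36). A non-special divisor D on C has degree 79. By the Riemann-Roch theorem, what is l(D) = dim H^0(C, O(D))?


First, compute the genus of a smooth plane curve of degree 10:
g = (d-1)(d-2)/2 = (10-1)(10-2)/2 = 36
For a non-special divisor D (i.e., h^1(D) = 0), Riemann-Roch gives:
l(D) = deg(D) - g + 1
Since deg(D) = 79 >= 2g - 1 = 71, D is non-special.
l(D) = 79 - 36 + 1 = 44

44


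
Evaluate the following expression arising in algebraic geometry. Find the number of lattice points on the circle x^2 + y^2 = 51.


Systematically check integer values of x where x^2 <= 51.
For each valid x, check if 51 - x^2 is a perfect square.
Total integer solutions found: 0

0


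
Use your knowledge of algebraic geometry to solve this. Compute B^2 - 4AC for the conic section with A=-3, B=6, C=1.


The discriminant of a conic Ax^2 + Bxy + Cy^2 + ... = 0 is B^2 - 4AC.
B^2 = 6^2 = 36
4AC = 4*(-3)*1 = -12
Discriminant = 36 + 12 = 48

48


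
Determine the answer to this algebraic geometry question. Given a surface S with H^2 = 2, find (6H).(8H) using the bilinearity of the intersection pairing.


Using bilinearity of the intersection pairing on a surface S:
(aH).(bH) = ab * (H.H)
We have H^2 = 2.
D.E = (6H).(8H) = 6*8*2
= 48*2
= 96

96
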